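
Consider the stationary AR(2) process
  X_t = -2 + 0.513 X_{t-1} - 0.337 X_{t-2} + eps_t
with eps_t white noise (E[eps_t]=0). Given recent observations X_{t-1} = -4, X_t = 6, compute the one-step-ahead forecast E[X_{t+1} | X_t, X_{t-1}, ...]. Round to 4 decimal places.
E[X_{t+1} \mid \mathcal F_t] = 2.4260

For an AR(p) model X_t = c + sum_i phi_i X_{t-i} + eps_t, the
one-step-ahead conditional mean is
  E[X_{t+1} | X_t, ...] = c + sum_i phi_i X_{t+1-i}.
Substitute known values:
  E[X_{t+1} | ...] = -2 + (0.513) * (6) + (-0.337) * (-4)
                   = 2.4260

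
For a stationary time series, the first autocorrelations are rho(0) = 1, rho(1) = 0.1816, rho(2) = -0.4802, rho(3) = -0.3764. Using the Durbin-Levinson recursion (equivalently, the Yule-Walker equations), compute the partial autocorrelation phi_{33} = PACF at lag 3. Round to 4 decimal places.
\phi_{33} = -0.2110

The PACF at lag k is phi_{kk}, the last component of the solution
to the Yule-Walker system G_k phi = r_k where
  (G_k)_{ij} = rho(|i - j|), (r_k)_i = rho(i), i,j = 1..k.
Equivalently, Durbin-Levinson gives phi_{kk} iteratively:
  phi_{11} = rho(1)
  phi_{kk} = [rho(k) - sum_{j=1..k-1} phi_{k-1,j} rho(k-j)]
            / [1 - sum_{j=1..k-1} phi_{k-1,j} rho(j)],
  phi_{k,j} = phi_{k-1,j} - phi_{kk} phi_{k-1,k-j},  j = 1..k-1.
Step k = 1:
  phi_11 = rho(1) = 0.1816.
Step k = 2:
  phi_22 = [rho(2) - phi_11 rho(1)] / [1 - phi_11 rho(1)] = [-0.4802 - (0.1816)(0.1816)] / [1 - (0.1816)(0.1816)]
         = -0.51317856 / 0.96702144 = -0.53068.
  Update: phi_21 = phi_11 - phi_22 phi_11 = 0.1816 - (-0.53068)(0.1816) = 0.277971.
Step k = 3:
  phi_33 = [rho(3) - phi_21 rho(2) - phi_22 rho(1)] / [1 - phi_21 rho(1) - phi_22 rho(2)]
    numerator   = -0.3764 - (0.277971)(-0.4802) - (-0.53068)(0.1816) = -0.14654671
    denominator = 1 - (0.277971)(0.1816) - (-0.53068)(-0.4802) = 0.69468804
  phi_33 = -0.14654671 / 0.69468804 = -0.211.
Therefore phi_{33} = -0.2110.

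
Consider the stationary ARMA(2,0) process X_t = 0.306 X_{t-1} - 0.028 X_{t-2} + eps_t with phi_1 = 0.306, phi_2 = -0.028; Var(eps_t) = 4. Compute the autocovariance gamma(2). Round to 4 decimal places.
\gamma(2) = 0.2771

Multiply the model equation by X_{t-k} and take expectations. With theta_0 = psi_0 = 1 and psi_j the MA(infinity) weights, this gives
  gamma(k) - sum_i phi_i gamma(k-i) = c_k,
  c_k = sigma^2 * sum_{j=k..q} theta_j psi_{j-k}   (c_k = 0 for k > q),
using gamma(-m) = gamma(m).
Pure AR (q = 0): c_0 = sigma^2 = 4, c_k = 0 for k >= 1.
Equations for k = 0, 1, 2 (AR order 2, c_2 = 0):
  (E0) gamma(0) = phi_1 gamma(1) + phi_2 gamma(2) + c_0
  (E1) gamma(1) = phi_1 gamma(0) + phi_2 gamma(1) + c_1
  (E2) gamma(2) = phi_1 gamma(1) + phi_2 gamma(0)
From (E1): gamma(1) = A gamma(0) + B with
  A = phi_1 / (1 - phi_2) = 0.306 / 1.028 = 0.297665,   B = c_1 / (1 - phi_2) = 0 / 1.028 = 0.
Insert (E2) into (E0): gamma(0) (1 - phi_2^2) = phi_1 (1 + phi_2) gamma(1) + c_0.
  phi_1 (1 + phi_2) = (0.306)(0.972) = 0.297432,   1 - phi_2^2 = 0.999216.
Replace gamma(1) by A gamma(0) + B and collect gamma(0):
  gamma(0) [0.999216 - (0.297432)(0.297665)] = c_0 = 4
  gamma(0) * 0.910681 = 4
  gamma(0) = 4 / 0.910681 = 4.392318.
  gamma(1) = A gamma(0) = (0.297665)(4.392318) = 1.307441.
  gamma(2) = phi_1 gamma(1) + phi_2 gamma(0) = (0.306)(1.307441) + (-0.028)(4.392318) = 0.277092.
Therefore gamma(2) = 0.2771 (to 4 decimal places).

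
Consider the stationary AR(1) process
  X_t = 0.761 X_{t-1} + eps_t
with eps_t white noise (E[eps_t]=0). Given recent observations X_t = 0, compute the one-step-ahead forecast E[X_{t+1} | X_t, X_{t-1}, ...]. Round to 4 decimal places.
E[X_{t+1} \mid \mathcal F_t] = 0.0000

For an AR(p) model X_t = c + sum_i phi_i X_{t-i} + eps_t, the
one-step-ahead conditional mean is
  E[X_{t+1} | X_t, ...] = c + sum_i phi_i X_{t+1-i}.
Substitute known values:
  E[X_{t+1} | ...] = (0.761) * (0)
                   = 0.0000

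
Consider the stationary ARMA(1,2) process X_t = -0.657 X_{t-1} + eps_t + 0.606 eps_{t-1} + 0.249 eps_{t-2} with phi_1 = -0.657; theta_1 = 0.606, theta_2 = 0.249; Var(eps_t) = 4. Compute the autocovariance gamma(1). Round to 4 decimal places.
\gamma(1) = -0.6307

Multiply the model equation by X_{t-k} and take expectations. With theta_0 = psi_0 = 1 and psi_j the MA(infinity) weights, this gives
  gamma(k) - sum_i phi_i gamma(k-i) = c_k,
  c_k = sigma^2 * sum_{j=k..q} theta_j psi_{j-k}   (c_k = 0 for k > q),
using gamma(-m) = gamma(m).
psi-weights needed (psi_j = theta_j + sum_i phi_i psi_{j-i}):
  psi_1 = theta_1 + phi_1 = 0.606 + (-0.657) = -0.051
  psi_2 = theta_2 + phi_1 psi_1 = 0.249 + (-0.657)(-0.051) = 0.282507
Right-hand sides:
  c_0 = sigma^2 (1 + theta_1 psi_1 + theta_2 psi_2) = 4 * (1 + (0.606)(-0.051) + (0.249)(0.282507)) = 4 * 1.039438 = 4.157753
  c_1 = sigma^2 (theta_1 + theta_2 psi_1) = 4 * (0.606 + (0.249)(-0.051)) = 2.373204
  c_2 = sigma^2 theta_2 = 4 * (0.249) = 0.996
Equations for k = 0 and k = 1 (AR order 1):
  gamma(0) = phi_1 gamma(1) + c_0
  gamma(1) = phi_1 gamma(0) + c_1
Substituting the second into the first: gamma(0) (1 - phi_1^2) = c_0 + phi_1 c_1, so
  gamma(0) = (c_0 + phi_1 c_1) / (1 - phi_1^2) = (4.157753 + (-0.657)(2.373204)) / (1 - (-0.657)^2) = 2.598558 / 0.568351 = 4.572101.
  gamma(1) = phi_1 gamma(0) + c_1 = (-0.657)(4.572101) + (2.373204) = -0.630666.
Therefore gamma(1) = -0.6307 (to 4 decimal places).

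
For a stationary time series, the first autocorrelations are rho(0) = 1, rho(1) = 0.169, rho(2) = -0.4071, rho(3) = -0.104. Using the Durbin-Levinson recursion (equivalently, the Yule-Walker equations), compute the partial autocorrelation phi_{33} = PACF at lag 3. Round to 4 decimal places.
\phi_{33} = 0.0921

The PACF at lag k is phi_{kk}, the last component of the solution
to the Yule-Walker system G_k phi = r_k where
  (G_k)_{ij} = rho(|i - j|), (r_k)_i = rho(i), i,j = 1..k.
Equivalently, Durbin-Levinson gives phi_{kk} iteratively:
  phi_{11} = rho(1)
  phi_{kk} = [rho(k) - sum_{j=1..k-1} phi_{k-1,j} rho(k-j)]
            / [1 - sum_{j=1..k-1} phi_{k-1,j} rho(j)],
  phi_{k,j} = phi_{k-1,j} - phi_{kk} phi_{k-1,k-j},  j = 1..k-1.
Step k = 1:
  phi_11 = rho(1) = 0.169.
Step k = 2:
  phi_22 = [rho(2) - phi_11 rho(1)] / [1 - phi_11 rho(1)] = [-0.4071 - (0.169)(0.169)] / [1 - (0.169)(0.169)]
         = -0.435661 / 0.971439 = -0.44847.
  Update: phi_21 = phi_11 - phi_22 phi_11 = 0.169 - (-0.44847)(0.169) = 0.244791.
Step k = 3:
  phi_33 = [rho(3) - phi_21 rho(2) - phi_22 rho(1)] / [1 - phi_21 rho(1) - phi_22 rho(2)]
    numerator   = -0.104 - (0.244791)(-0.4071) - (-0.44847)(0.169) = 0.07144596
    denominator = 1 - (0.244791)(0.169) - (-0.44847)(-0.4071) = 0.77605822
  phi_33 = 0.07144596 / 0.77605822 = 0.0921.
Therefore phi_{33} = 0.0921.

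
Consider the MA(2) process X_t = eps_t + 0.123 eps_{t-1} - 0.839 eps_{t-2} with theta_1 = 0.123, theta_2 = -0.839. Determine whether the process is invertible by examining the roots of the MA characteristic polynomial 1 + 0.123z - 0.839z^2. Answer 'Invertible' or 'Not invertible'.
\text{Invertible}

The MA(q) characteristic polynomial is P(z) = 1 + 0.123z - 0.839z^2.
Invertibility requires all roots to lie outside the unit circle, i.e. |z| > 1 for every root.
Set 1 + (0.123) z + (-0.839) z^2 = 0, i.e. a z^2 + b z + c = 0 with a = -0.839, b = 0.123, c = 1.
Discriminant D = b^2 - 4ac = (0.123)^2 - 4*(-0.839)*1 = 0.015129 - (-3.356) = 3.371129.
D >= 0, so the roots are real: z = (-b +/- sqrt(D)) / (2a) = (-0.123 +/- 1.836063) / (-1.678).
  z_1 = (-0.123 + 1.836063) / (-1.678) = -1.0209,   |z_1| = 1.0209.
  z_2 = (-0.123 - 1.836063) / (-1.678) = 1.1675,   |z_2| = 1.1675.
Moduli of all roots: 1.0209, 1.1675.
All moduli strictly greater than 1? Yes.
Verdict: Invertible.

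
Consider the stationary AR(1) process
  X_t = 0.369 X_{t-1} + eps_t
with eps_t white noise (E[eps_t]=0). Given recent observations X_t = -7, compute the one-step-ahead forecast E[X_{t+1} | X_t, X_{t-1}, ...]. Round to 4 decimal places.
E[X_{t+1} \mid \mathcal F_t] = -2.5830

For an AR(p) model X_t = c + sum_i phi_i X_{t-i} + eps_t, the
one-step-ahead conditional mean is
  E[X_{t+1} | X_t, ...] = c + sum_i phi_i X_{t+1-i}.
Substitute known values:
  E[X_{t+1} | ...] = (0.369) * (-7)
                   = -2.5830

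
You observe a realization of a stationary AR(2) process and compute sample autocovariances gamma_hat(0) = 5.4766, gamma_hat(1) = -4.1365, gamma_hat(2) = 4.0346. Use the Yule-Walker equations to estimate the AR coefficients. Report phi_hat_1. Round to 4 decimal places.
\hat\phi_{1} = -0.4630

The Yule-Walker equations for an AR(p) process read, in matrix form,
  Gamma_p phi = r_p,   with   (Gamma_p)_{ij} = gamma(|i - j|),
                       (r_p)_i = gamma(i),   i,j = 1..p.
Substitute the sample gammas (Toeplitz matrix and right-hand side of size 2):
  Gamma_p = [[5.4766, -4.1365], [-4.1365, 5.4766]]
  r_p     = [-4.1365, 4.0346]
Written out:
  5.4766 phi_1 - 4.1365 phi_2 = -4.1365
  -4.1365 phi_1 + 5.4766 phi_2 = 4.0346
Solve by Cramer's rule:
  det = gamma(0)^2 - gamma(1)^2 = (5.4766)^2 - (-4.1365)^2 = 29.99314756 - 17.11063225 = 12.88251531
  phi_hat_1 = [gamma(1) gamma(0) - gamma(1) gamma(2)] / det = [(-4.1365)(5.4766) - (-4.1365)(4.0346)] / 12.88251531 = -5.964833 / 12.88251531 = -0.463
  phi_hat_2 = [gamma(0) gamma(2) - gamma(1)^2] / det = [(5.4766)(4.0346) - (-4.1365)^2] / 12.88251531 = 4.98525811 / 12.88251531 = 0.387
So phi_hat = [-0.4630, 0.3870].
Therefore phi_hat_1 = -0.4630.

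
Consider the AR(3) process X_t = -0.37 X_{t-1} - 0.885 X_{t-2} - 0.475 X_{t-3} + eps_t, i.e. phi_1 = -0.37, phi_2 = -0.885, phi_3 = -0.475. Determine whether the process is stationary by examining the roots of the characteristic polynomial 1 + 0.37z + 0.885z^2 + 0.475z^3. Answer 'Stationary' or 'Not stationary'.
\text{Stationary}

The AR(p) characteristic polynomial is P(z) = 1 + 0.37z + 0.885z^2 + 0.475z^3.
Stationarity requires all roots to lie outside the unit circle, i.e. |z| > 1 for every root.
Degree 3: look for a simple real root z0 first, then factor out (1 - z/z0) and solve the remaining quadratic.
Testing z0 = -2: P(-2) = 1 + (0.37)(-2) + (0.885)(-2)^2 + (0.475)(-2)^3
  = 1 + (-0.74) + (3.54) + (-3.8) = 0.  So z_0 = -2 is a root, |z_0| = 2.
Divide out the factor (1 + 0.5 z) = (1 - z/z0) (since 1/z0 = -0.5):
  P(z) = (1 + 0.5 z)(1 + (-0.13) z + (0.95) z^2)
  [check: z-coef -0.13 - (-0.5) = 0.37; z^2-coef 0.95 - (-0.5)(-0.13) = 0.885; z^3-coef -(-0.5)(0.95) = 0.475.]
Remaining roots from the quadratic factor 1 + (-0.13) z + (0.95) z^2:
  Set 1 + (-0.13) z + (0.95) z^2 = 0, i.e. a z^2 + b z + c = 0 with a = 0.95, b = -0.13, c = 1.
  Discriminant D = b^2 - 4ac = (-0.13)^2 - 4*(0.95)*1 = 0.0169 - (3.8) = -3.7831.
  D < 0, so the roots are the complex-conjugate pair z = (-b +/- i sqrt(-D)) / (2a) = 0.0684 +/- 1.0237i.
  For a conjugate pair |z|^2 = z * conj(z) = (product of roots) = c/a = 1/(0.95) = 1.052632, so |z| = sqrt(1.052632) = 1.026 for both roots.
Moduli of all roots: 2.0000, 1.0260, 1.0260.
All moduli strictly greater than 1? Yes.
Verdict: Stationary.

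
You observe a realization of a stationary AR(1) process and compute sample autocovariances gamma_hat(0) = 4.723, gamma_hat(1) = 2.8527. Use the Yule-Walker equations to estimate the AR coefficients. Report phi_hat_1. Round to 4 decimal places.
\hat\phi_{1} = 0.6040

The Yule-Walker equations for an AR(p) process read, in matrix form,
  Gamma_p phi = r_p,   with   (Gamma_p)_{ij} = gamma(|i - j|),
                       (r_p)_i = gamma(i),   i,j = 1..p.
Substitute the sample gammas (Toeplitz matrix and right-hand side of size 1):
  Gamma_p = [[4.723]]
  r_p     = [2.8527]
With p = 1 this is the single equation gamma(0) phi_1 = gamma(1):
  phi_hat_1 = gamma(1) / gamma(0) = 2.8527 / 4.723 = 0.6040.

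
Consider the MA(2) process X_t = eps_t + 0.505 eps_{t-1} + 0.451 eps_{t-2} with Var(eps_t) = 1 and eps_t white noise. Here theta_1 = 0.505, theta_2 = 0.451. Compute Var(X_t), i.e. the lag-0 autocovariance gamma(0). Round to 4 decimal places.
\gamma(0) = 1.4584

For an MA(q) process X_t = eps_t + sum_i theta_i eps_{t-i} with
Var(eps_t) = sigma^2, the variance is
  gamma(0) = sigma^2 * (1 + sum_i theta_i^2).
  sum_i theta_i^2 = (0.505)^2 + (0.451)^2 = 0.255025 + 0.203401 = 0.458426.
  gamma(0) = 1 * (1 + 0.458426) = 1 * 1.458426 = 1.458426, which rounds to 1.4584.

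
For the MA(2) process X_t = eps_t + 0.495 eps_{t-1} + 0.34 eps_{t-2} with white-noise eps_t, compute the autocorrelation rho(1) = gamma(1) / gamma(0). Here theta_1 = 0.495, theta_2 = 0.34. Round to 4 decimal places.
\rho(1) = 0.4875

For an MA(q) process with theta_0 = 1, the autocovariance is
  gamma(k) = sigma^2 * sum_{i=0..q-k} theta_i * theta_{i+k},
and rho(k) = gamma(k) / gamma(0). Sigma^2 cancels.
  numerator   = (1)*(0.495) + (0.495)*(0.34) = 0.6633.
  denominator = (1)^2 + (0.495)^2 + (0.34)^2 = 1.360625.
  rho(1) = 0.6633 / 1.360625 = 0.4875.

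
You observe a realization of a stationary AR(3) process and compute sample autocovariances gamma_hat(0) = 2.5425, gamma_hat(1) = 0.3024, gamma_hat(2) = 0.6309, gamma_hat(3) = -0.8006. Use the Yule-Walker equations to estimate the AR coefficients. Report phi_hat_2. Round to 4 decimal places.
\hat\phi_{2} = 0.2730

The Yule-Walker equations for an AR(p) process read, in matrix form,
  Gamma_p phi = r_p,   with   (Gamma_p)_{ij} = gamma(|i - j|),
                       (r_p)_i = gamma(i),   i,j = 1..p.
Substitute the sample gammas (Toeplitz matrix and right-hand side of size 3):
  Gamma_p = [[2.5425, 0.3024, 0.6309], [0.3024, 2.5425, 0.3024], [0.6309, 0.3024, 2.5425]]
  r_p     = [0.3024, 0.6309, -0.8006]
Written out (R1..R3):
  (R1) 2.5425 phi_1 + 0.3024 phi_2 + 0.6309 phi_3 = 0.3024
  (R2) 0.3024 phi_1 + 2.5425 phi_2 + 0.3024 phi_3 = 0.6309
  (R3) 0.6309 phi_1 + 0.3024 phi_2 + 2.5425 phi_3 = -0.8006
Gaussian elimination:
  R2 <- R2 - (0.3024/2.5425) R1 = R2 - (0.118938) R1:  2.506533 phi_2 + 0.227362 phi_3 = 0.594933
  R3 <- R3 - (0.6309/2.5425) R1 = R3 - (0.248142) R1:  0.227362 phi_2 + 2.385947 phi_3 = -0.875638
  R3 <- R3 - (0.227362/2.506533) R2 = R3 - (0.090708) R2:  2.365324 phi_3 = -0.929603
Back-substitution:
  phi_hat_3 = -0.929603 / 2.365324 = -0.393013
  phi_hat_2 = (0.594933 - (0.227362)(-0.393013)) / 2.506533 = 0.273002
  phi_hat_1 = (0.3024 - (0.3024)(0.273002) - (0.6309)(-0.393013)) / 2.5425 = 0.183991
So phi_hat = [0.1840, 0.2730, -0.3930].
Therefore phi_hat_2 = 0.2730.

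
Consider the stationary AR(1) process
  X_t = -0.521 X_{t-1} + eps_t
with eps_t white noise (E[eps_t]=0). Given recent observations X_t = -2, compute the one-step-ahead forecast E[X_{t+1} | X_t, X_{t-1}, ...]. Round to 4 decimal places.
E[X_{t+1} \mid \mathcal F_t] = 1.0420

For an AR(p) model X_t = c + sum_i phi_i X_{t-i} + eps_t, the
one-step-ahead conditional mean is
  E[X_{t+1} | X_t, ...] = c + sum_i phi_i X_{t+1-i}.
Substitute known values:
  E[X_{t+1} | ...] = (-0.521) * (-2)
                   = 1.0420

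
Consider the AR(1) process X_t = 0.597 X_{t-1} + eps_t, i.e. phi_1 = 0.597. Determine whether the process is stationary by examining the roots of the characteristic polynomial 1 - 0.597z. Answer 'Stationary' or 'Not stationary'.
\text{Stationary}

The AR(p) characteristic polynomial is P(z) = 1 - 0.597z.
Stationarity requires all roots to lie outside the unit circle, i.e. |z| > 1 for every root.
This is linear in z: 1 + (-0.597) z = 0  =>  z = -1/(-0.597) = 1.675042,  |z| = 1.675042.
Moduli of all roots: 1.6750.
All moduli strictly greater than 1? Yes.
Verdict: Stationary.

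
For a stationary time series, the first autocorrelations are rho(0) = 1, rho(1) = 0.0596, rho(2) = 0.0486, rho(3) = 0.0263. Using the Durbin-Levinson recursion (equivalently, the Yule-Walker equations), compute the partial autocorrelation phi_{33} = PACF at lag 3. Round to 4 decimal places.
\phi_{33} = 0.0210

The PACF at lag k is phi_{kk}, the last component of the solution
to the Yule-Walker system G_k phi = r_k where
  (G_k)_{ij} = rho(|i - j|), (r_k)_i = rho(i), i,j = 1..k.
Equivalently, Durbin-Levinson gives phi_{kk} iteratively:
  phi_{11} = rho(1)
  phi_{kk} = [rho(k) - sum_{j=1..k-1} phi_{k-1,j} rho(k-j)]
            / [1 - sum_{j=1..k-1} phi_{k-1,j} rho(j)],
  phi_{k,j} = phi_{k-1,j} - phi_{kk} phi_{k-1,k-j},  j = 1..k-1.
Step k = 1:
  phi_11 = rho(1) = 0.0596.
Step k = 2:
  phi_22 = [rho(2) - phi_11 rho(1)] / [1 - phi_11 rho(1)] = [0.0486 - (0.0596)(0.0596)] / [1 - (0.0596)(0.0596)]
         = 0.04504784 / 0.99644784 = 0.045208.
  Update: phi_21 = phi_11 - phi_22 phi_11 = 0.0596 - (0.045208)(0.0596) = 0.056906.
Step k = 3:
  phi_33 = [rho(3) - phi_21 rho(2) - phi_22 rho(1)] / [1 - phi_21 rho(1) - phi_22 rho(2)]
    numerator   = 0.0263 - (0.056906)(0.0486) - (0.045208)(0.0596) = 0.02083997
    denominator = 1 - (0.056906)(0.0596) - (0.045208)(0.0486) = 0.9944113
  phi_33 = 0.02083997 / 0.9944113 = 0.021.
Therefore phi_{33} = 0.0210.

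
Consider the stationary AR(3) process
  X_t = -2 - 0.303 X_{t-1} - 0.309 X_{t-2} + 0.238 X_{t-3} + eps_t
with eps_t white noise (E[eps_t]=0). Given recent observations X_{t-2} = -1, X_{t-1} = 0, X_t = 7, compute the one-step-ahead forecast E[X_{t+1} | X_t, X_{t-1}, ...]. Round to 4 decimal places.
E[X_{t+1} \mid \mathcal F_t] = -4.3590

For an AR(p) model X_t = c + sum_i phi_i X_{t-i} + eps_t, the
one-step-ahead conditional mean is
  E[X_{t+1} | X_t, ...] = c + sum_i phi_i X_{t+1-i}.
Substitute known values:
  E[X_{t+1} | ...] = -2 + (-0.303) * (7) + (-0.309) * (0) + (0.238) * (-1)
                   = -4.3590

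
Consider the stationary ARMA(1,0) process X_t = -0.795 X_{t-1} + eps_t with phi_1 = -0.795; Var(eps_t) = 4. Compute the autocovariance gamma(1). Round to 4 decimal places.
\gamma(1) = -8.6419

Multiply the model equation by X_{t-k} and take expectations. With theta_0 = psi_0 = 1 and psi_j the MA(infinity) weights, this gives
  gamma(k) - sum_i phi_i gamma(k-i) = c_k,
  c_k = sigma^2 * sum_{j=k..q} theta_j psi_{j-k}   (c_k = 0 for k > q),
using gamma(-m) = gamma(m).
Pure AR (q = 0): c_0 = sigma^2 = 4, c_k = 0 for k >= 1.
Equations for k = 0 and k = 1 (AR order 1):
  gamma(0) = phi_1 gamma(1) + c_0
  gamma(1) = phi_1 gamma(0) + c_1
Substituting the second into the first: gamma(0) (1 - phi_1^2) = c_0 + phi_1 c_1, so
  gamma(0) = c_0 / (1 - phi_1^2) = 4 / (1 - (-0.795)^2) = 4 / 0.367975 = 10.870304.
  gamma(1) = phi_1 gamma(0) = (-0.795)(10.870304) = -8.641891.
Therefore gamma(1) = -8.6419 (to 4 decimal places).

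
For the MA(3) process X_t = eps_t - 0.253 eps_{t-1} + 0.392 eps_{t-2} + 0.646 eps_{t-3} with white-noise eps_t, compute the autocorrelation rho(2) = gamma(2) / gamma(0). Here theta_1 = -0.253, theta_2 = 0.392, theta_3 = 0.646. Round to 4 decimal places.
\rho(2) = 0.1398

For an MA(q) process with theta_0 = 1, the autocovariance is
  gamma(k) = sigma^2 * sum_{i=0..q-k} theta_i * theta_{i+k},
and rho(k) = gamma(k) / gamma(0). Sigma^2 cancels.
  numerator   = (1)*(0.392) + (-0.253)*(0.646) = 0.228562.
  denominator = (1)^2 + (-0.253)^2 + (0.392)^2 + (0.646)^2 = 1.634989.
  rho(2) = 0.228562 / 1.634989 = 0.1398.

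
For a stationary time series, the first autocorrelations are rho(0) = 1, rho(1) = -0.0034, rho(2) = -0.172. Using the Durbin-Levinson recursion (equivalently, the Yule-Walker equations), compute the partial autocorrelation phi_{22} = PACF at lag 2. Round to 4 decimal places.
\phi_{22} = -0.1720

The PACF at lag k is phi_{kk}, the last component of the solution
to the Yule-Walker system G_k phi = r_k where
  (G_k)_{ij} = rho(|i - j|), (r_k)_i = rho(i), i,j = 1..k.
Equivalently, Durbin-Levinson gives phi_{kk} iteratively:
  phi_{11} = rho(1)
  phi_{kk} = [rho(k) - sum_{j=1..k-1} phi_{k-1,j} rho(k-j)]
            / [1 - sum_{j=1..k-1} phi_{k-1,j} rho(j)],
  phi_{k,j} = phi_{k-1,j} - phi_{kk} phi_{k-1,k-j},  j = 1..k-1.
Step k = 1:
  phi_11 = rho(1) = -0.0034.
Step k = 2:
  phi_22 = [rho(2) - phi_11 rho(1)] / [1 - phi_11 rho(1)] = [-0.172 - (-0.0034)(-0.0034)] / [1 - (-0.0034)(-0.0034)]
         = -0.17201156 / 0.99998844 = -0.172.
Therefore phi_{22} = -0.1720.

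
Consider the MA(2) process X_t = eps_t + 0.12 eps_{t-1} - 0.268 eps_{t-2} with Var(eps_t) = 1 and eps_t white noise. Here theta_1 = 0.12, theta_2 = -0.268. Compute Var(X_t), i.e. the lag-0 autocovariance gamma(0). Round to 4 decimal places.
\gamma(0) = 1.0862

For an MA(q) process X_t = eps_t + sum_i theta_i eps_{t-i} with
Var(eps_t) = sigma^2, the variance is
  gamma(0) = sigma^2 * (1 + sum_i theta_i^2).
  sum_i theta_i^2 = (0.12)^2 + (-0.268)^2 = 0.0144 + 0.071824 = 0.086224.
  gamma(0) = 1 * (1 + 0.086224) = 1 * 1.086224 = 1.086224, which rounds to 1.0862.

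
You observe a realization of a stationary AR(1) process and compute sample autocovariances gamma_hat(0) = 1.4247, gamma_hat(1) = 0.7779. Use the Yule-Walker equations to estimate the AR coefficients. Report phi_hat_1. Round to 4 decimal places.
\hat\phi_{1} = 0.5460

The Yule-Walker equations for an AR(p) process read, in matrix form,
  Gamma_p phi = r_p,   with   (Gamma_p)_{ij} = gamma(|i - j|),
                       (r_p)_i = gamma(i),   i,j = 1..p.
Substitute the sample gammas (Toeplitz matrix and right-hand side of size 1):
  Gamma_p = [[1.4247]]
  r_p     = [0.7779]
With p = 1 this is the single equation gamma(0) phi_1 = gamma(1):
  phi_hat_1 = gamma(1) / gamma(0) = 0.7779 / 1.4247 = 0.5460.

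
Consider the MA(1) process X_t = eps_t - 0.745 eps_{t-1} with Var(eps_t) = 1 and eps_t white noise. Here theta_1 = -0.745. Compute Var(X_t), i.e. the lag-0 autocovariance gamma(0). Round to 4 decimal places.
\gamma(0) = 1.5550

For an MA(q) process X_t = eps_t + sum_i theta_i eps_{t-i} with
Var(eps_t) = sigma^2, the variance is
  gamma(0) = sigma^2 * (1 + sum_i theta_i^2).
  sum_i theta_i^2 = (-0.745)^2 = 0.555025.
  gamma(0) = 1 * (1 + 0.555025) = 1 * 1.555025 = 1.555025, which rounds to 1.5550.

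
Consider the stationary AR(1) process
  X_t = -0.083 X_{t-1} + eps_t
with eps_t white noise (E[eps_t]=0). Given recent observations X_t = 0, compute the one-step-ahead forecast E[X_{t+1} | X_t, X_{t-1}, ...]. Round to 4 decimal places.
E[X_{t+1} \mid \mathcal F_t] = 0.0000

For an AR(p) model X_t = c + sum_i phi_i X_{t-i} + eps_t, the
one-step-ahead conditional mean is
  E[X_{t+1} | X_t, ...] = c + sum_i phi_i X_{t+1-i}.
Substitute known values:
  E[X_{t+1} | ...] = (-0.083) * (0)
                   = 0.0000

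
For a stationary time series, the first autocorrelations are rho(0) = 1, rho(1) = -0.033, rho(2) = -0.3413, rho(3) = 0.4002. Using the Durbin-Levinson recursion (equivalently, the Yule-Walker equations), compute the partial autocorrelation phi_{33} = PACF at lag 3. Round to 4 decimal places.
\phi_{33} = 0.4240

The PACF at lag k is phi_{kk}, the last component of the solution
to the Yule-Walker system G_k phi = r_k where
  (G_k)_{ij} = rho(|i - j|), (r_k)_i = rho(i), i,j = 1..k.
Equivalently, Durbin-Levinson gives phi_{kk} iteratively:
  phi_{11} = rho(1)
  phi_{kk} = [rho(k) - sum_{j=1..k-1} phi_{k-1,j} rho(k-j)]
            / [1 - sum_{j=1..k-1} phi_{k-1,j} rho(j)],
  phi_{k,j} = phi_{k-1,j} - phi_{kk} phi_{k-1,k-j},  j = 1..k-1.
Step k = 1:
  phi_11 = rho(1) = -0.033.
Step k = 2:
  phi_22 = [rho(2) - phi_11 rho(1)] / [1 - phi_11 rho(1)] = [-0.3413 - (-0.033)(-0.033)] / [1 - (-0.033)(-0.033)]
         = -0.342389 / 0.998911 = -0.342762.
  Update: phi_21 = phi_11 - phi_22 phi_11 = -0.033 - (-0.342762)(-0.033) = -0.044311.
Step k = 3:
  phi_33 = [rho(3) - phi_21 rho(2) - phi_22 rho(1)] / [1 - phi_21 rho(1) - phi_22 rho(2)]
    numerator   = 0.4002 - (-0.044311)(-0.3413) - (-0.342762)(-0.033) = 0.37376545
    denominator = 1 - (-0.044311)(-0.033) - (-0.342762)(-0.3413) = 0.88155297
  phi_33 = 0.37376545 / 0.88155297 = 0.424.
Therefore phi_{33} = 0.4240.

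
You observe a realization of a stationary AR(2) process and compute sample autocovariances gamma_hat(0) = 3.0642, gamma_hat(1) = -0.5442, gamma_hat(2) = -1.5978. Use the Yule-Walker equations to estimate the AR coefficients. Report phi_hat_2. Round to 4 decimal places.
\hat\phi_{2} = -0.5710

The Yule-Walker equations for an AR(p) process read, in matrix form,
  Gamma_p phi = r_p,   with   (Gamma_p)_{ij} = gamma(|i - j|),
                       (r_p)_i = gamma(i),   i,j = 1..p.
Substitute the sample gammas (Toeplitz matrix and right-hand side of size 2):
  Gamma_p = [[3.0642, -0.5442], [-0.5442, 3.0642]]
  r_p     = [-0.5442, -1.5978]
Written out:
  3.0642 phi_1 - 0.5442 phi_2 = -0.5442
  -0.5442 phi_1 + 3.0642 phi_2 = -1.5978
Solve by Cramer's rule:
  det = gamma(0)^2 - gamma(1)^2 = (3.0642)^2 - (-0.5442)^2 = 9.38932164 - 0.29615364 = 9.093168
  phi_hat_1 = [gamma(1) gamma(0) - gamma(1) gamma(2)] / det = [(-0.5442)(3.0642) - (-0.5442)(-1.5978)] / 9.093168 = -2.5370604 / 9.093168 = -0.279
  phi_hat_2 = [gamma(0) gamma(2) - gamma(1)^2] / det = [(3.0642)(-1.5978) - (-0.5442)^2] / 9.093168 = -5.1921324 / 9.093168 = -0.571
So phi_hat = [-0.2790, -0.5710].
Therefore phi_hat_2 = -0.5710.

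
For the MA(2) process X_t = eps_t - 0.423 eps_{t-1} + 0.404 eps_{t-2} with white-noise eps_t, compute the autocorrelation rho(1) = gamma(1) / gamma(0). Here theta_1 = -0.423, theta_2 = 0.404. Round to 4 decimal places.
\rho(1) = -0.4425

For an MA(q) process with theta_0 = 1, the autocovariance is
  gamma(k) = sigma^2 * sum_{i=0..q-k} theta_i * theta_{i+k},
and rho(k) = gamma(k) / gamma(0). Sigma^2 cancels.
  numerator   = (1)*(-0.423) + (-0.423)*(0.404) = -0.593892.
  denominator = (1)^2 + (-0.423)^2 + (0.404)^2 = 1.342145.
  rho(1) = -0.593892 / 1.342145 = -0.4425.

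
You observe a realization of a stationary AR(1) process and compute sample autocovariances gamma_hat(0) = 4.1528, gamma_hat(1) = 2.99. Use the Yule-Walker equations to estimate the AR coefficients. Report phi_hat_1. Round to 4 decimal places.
\hat\phi_{1} = 0.7200

The Yule-Walker equations for an AR(p) process read, in matrix form,
  Gamma_p phi = r_p,   with   (Gamma_p)_{ij} = gamma(|i - j|),
                       (r_p)_i = gamma(i),   i,j = 1..p.
Substitute the sample gammas (Toeplitz matrix and right-hand side of size 1):
  Gamma_p = [[4.1528]]
  r_p     = [2.99]
With p = 1 this is the single equation gamma(0) phi_1 = gamma(1):
  phi_hat_1 = gamma(1) / gamma(0) = 2.99 / 4.1528 = 0.7200.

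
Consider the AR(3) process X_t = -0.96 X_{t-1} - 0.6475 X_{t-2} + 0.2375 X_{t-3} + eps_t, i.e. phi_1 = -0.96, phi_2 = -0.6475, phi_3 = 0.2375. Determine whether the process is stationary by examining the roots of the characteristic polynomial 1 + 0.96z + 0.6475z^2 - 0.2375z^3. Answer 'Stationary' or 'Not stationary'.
\text{Stationary}

The AR(p) characteristic polynomial is P(z) = 1 + 0.96z + 0.6475z^2 - 0.2375z^3.
Stationarity requires all roots to lie outside the unit circle, i.e. |z| > 1 for every root.
Degree 3: look for a simple real root z0 first, then factor out (1 - z/z0) and solve the remaining quadratic.
Testing z0 = 4: P(4) = 1 + (0.96)(4) + (0.6475)(4)^2 + (-0.2375)(4)^3
  = 1 + (3.84) + (10.36) + (-15.2) = 0.  So z_0 = 4 is a root, |z_0| = 4.
Divide out the factor (1 - 0.25 z) = (1 - z/z0) (since 1/z0 = 0.25):
  P(z) = (1 - 0.25 z)(1 + (1.21) z + (0.95) z^2)
  [check: z-coef 1.21 - (0.25) = 0.96; z^2-coef 0.95 - (0.25)(1.21) = 0.6475; z^3-coef -(0.25)(0.95) = -0.2375.]
Remaining roots from the quadratic factor 1 + (1.21) z + (0.95) z^2:
  Set 1 + (1.21) z + (0.95) z^2 = 0, i.e. a z^2 + b z + c = 0 with a = 0.95, b = 1.21, c = 1.
  Discriminant D = b^2 - 4ac = (1.21)^2 - 4*(0.95)*1 = 1.4641 - (3.8) = -2.3359.
  D < 0, so the roots are the complex-conjugate pair z = (-b +/- i sqrt(-D)) / (2a) = -0.6368 +/- 0.8044i.
  For a conjugate pair |z|^2 = z * conj(z) = (product of roots) = c/a = 1/(0.95) = 1.052632, so |z| = sqrt(1.052632) = 1.026 for both roots.
Moduli of all roots: 4.0000, 1.0260, 1.0260.
All moduli strictly greater than 1? Yes.
Verdict: Stationary.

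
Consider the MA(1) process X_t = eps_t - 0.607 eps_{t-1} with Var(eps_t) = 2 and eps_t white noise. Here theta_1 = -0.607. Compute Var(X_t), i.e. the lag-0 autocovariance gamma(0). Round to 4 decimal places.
\gamma(0) = 2.7369

For an MA(q) process X_t = eps_t + sum_i theta_i eps_{t-i} with
Var(eps_t) = sigma^2, the variance is
  gamma(0) = sigma^2 * (1 + sum_i theta_i^2).
  sum_i theta_i^2 = (-0.607)^2 = 0.368449.
  gamma(0) = 2 * (1 + 0.368449) = 2 * 1.368449 = 2.736898, which rounds to 2.7369.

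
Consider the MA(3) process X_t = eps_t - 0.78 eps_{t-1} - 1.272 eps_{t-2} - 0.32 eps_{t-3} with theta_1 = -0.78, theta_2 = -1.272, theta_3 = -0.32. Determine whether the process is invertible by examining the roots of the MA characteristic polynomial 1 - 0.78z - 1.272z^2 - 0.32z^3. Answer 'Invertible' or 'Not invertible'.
\text{Not invertible}

The MA(q) characteristic polynomial is P(z) = 1 - 0.78z - 1.272z^2 - 0.32z^3.
Invertibility requires all roots to lie outside the unit circle, i.e. |z| > 1 for every root.
Degree 3: look for a simple real root z0 first, then factor out (1 - z/z0) and solve the remaining quadratic.
Testing z0 = -2.5: P(-2.5) = 1 + (-0.78)(-2.5) + (-1.272)(-2.5)^2 + (-0.32)(-2.5)^3
  = 1 + (1.95) + (-7.95) + (5) = 0.  So z_0 = -2.5 is a root, |z_0| = 2.5.
Divide out the factor (1 + 0.4 z) = (1 - z/z0) (since 1/z0 = -0.4):
  P(z) = (1 + 0.4 z)(1 + (-1.18) z + (-0.8) z^2)
  [check: z-coef -1.18 - (-0.4) = -0.78; z^2-coef -0.8 - (-0.4)(-1.18) = -1.272; z^3-coef -(-0.4)(-0.8) = -0.32.]
Remaining roots from the quadratic factor 1 + (-1.18) z + (-0.8) z^2:
  Set 1 + (-1.18) z + (-0.8) z^2 = 0, i.e. a z^2 + b z + c = 0 with a = -0.8, b = -1.18, c = 1.
  Discriminant D = b^2 - 4ac = (-1.18)^2 - 4*(-0.8)*1 = 1.3924 - (-3.2) = 4.5924.
  D >= 0, so the roots are real: z = (-b +/- sqrt(D)) / (2a) = (1.18 +/- 2.142989) / (-1.6).
    z_1 = (1.18 + 2.142989) / (-1.6) = -2.0769,   |z_1| = 2.0769.
    z_2 = (1.18 - 2.142989) / (-1.6) = 0.6019,   |z_2| = 0.6019.
Moduli of all roots: 2.5000, 2.0769, 0.6019.
All moduli strictly greater than 1? No.
Verdict: Not invertible.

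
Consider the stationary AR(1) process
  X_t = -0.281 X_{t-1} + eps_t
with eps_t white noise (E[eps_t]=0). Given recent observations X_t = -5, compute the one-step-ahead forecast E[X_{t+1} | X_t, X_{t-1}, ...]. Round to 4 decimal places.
E[X_{t+1} \mid \mathcal F_t] = 1.4050

For an AR(p) model X_t = c + sum_i phi_i X_{t-i} + eps_t, the
one-step-ahead conditional mean is
  E[X_{t+1} | X_t, ...] = c + sum_i phi_i X_{t+1-i}.
Substitute known values:
  E[X_{t+1} | ...] = (-0.281) * (-5)
                   = 1.4050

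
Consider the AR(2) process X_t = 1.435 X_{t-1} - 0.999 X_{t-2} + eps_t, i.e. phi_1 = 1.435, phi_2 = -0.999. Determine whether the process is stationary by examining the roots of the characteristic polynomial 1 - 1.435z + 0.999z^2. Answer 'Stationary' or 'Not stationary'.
\text{Stationary}

The AR(p) characteristic polynomial is P(z) = 1 - 1.435z + 0.999z^2.
Stationarity requires all roots to lie outside the unit circle, i.e. |z| > 1 for every root.
Set 1 + (-1.435) z + (0.999) z^2 = 0, i.e. a z^2 + b z + c = 0 with a = 0.999, b = -1.435, c = 1.
Discriminant D = b^2 - 4ac = (-1.435)^2 - 4*(0.999)*1 = 2.059225 - (3.996) = -1.936775.
D < 0, so the roots are the complex-conjugate pair z = (-b +/- i sqrt(-D)) / (2a) = 0.7182 +/- 0.6965i.
For a conjugate pair |z|^2 = z * conj(z) = (product of roots) = c/a = 1/(0.999) = 1.001001, so |z| = sqrt(1.001001) = 1.0005 for both roots.
Moduli of all roots: 1.0005, 1.0005.
All moduli strictly greater than 1? Yes.
Verdict: Stationary.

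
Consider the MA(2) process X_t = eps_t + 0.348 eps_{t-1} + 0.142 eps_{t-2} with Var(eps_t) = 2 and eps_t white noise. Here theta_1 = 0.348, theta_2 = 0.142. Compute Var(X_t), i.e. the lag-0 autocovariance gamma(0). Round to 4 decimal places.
\gamma(0) = 2.2825

For an MA(q) process X_t = eps_t + sum_i theta_i eps_{t-i} with
Var(eps_t) = sigma^2, the variance is
  gamma(0) = sigma^2 * (1 + sum_i theta_i^2).
  sum_i theta_i^2 = (0.348)^2 + (0.142)^2 = 0.121104 + 0.020164 = 0.141268.
  gamma(0) = 2 * (1 + 0.141268) = 2 * 1.141268 = 2.282536, which rounds to 2.2825.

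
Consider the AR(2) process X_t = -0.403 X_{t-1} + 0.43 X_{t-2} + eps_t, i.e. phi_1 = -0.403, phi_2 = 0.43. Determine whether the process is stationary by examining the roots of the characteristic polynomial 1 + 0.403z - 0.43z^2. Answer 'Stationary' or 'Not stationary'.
\text{Stationary}

The AR(p) characteristic polynomial is P(z) = 1 + 0.403z - 0.43z^2.
Stationarity requires all roots to lie outside the unit circle, i.e. |z| > 1 for every root.
Set 1 + (0.403) z + (-0.43) z^2 = 0, i.e. a z^2 + b z + c = 0 with a = -0.43, b = 0.403, c = 1.
Discriminant D = b^2 - 4ac = (0.403)^2 - 4*(-0.43)*1 = 0.162409 - (-1.72) = 1.882409.
D >= 0, so the roots are real: z = (-b +/- sqrt(D)) / (2a) = (-0.403 +/- 1.372009) / (-0.86).
  z_1 = (-0.403 + 1.372009) / (-0.86) = -1.1268,   |z_1| = 1.1268.
  z_2 = (-0.403 - 1.372009) / (-0.86) = 2.064,   |z_2| = 2.064.
Moduli of all roots: 1.1268, 2.0640.
All moduli strictly greater than 1? Yes.
Verdict: Stationary.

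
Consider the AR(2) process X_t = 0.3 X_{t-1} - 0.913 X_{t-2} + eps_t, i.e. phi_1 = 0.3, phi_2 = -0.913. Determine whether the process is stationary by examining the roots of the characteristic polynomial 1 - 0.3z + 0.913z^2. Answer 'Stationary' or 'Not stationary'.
\text{Stationary}

The AR(p) characteristic polynomial is P(z) = 1 - 0.3z + 0.913z^2.
Stationarity requires all roots to lie outside the unit circle, i.e. |z| > 1 for every root.
Set 1 + (-0.3) z + (0.913) z^2 = 0, i.e. a z^2 + b z + c = 0 with a = 0.913, b = -0.3, c = 1.
Discriminant D = b^2 - 4ac = (-0.3)^2 - 4*(0.913)*1 = 0.09 - (3.652) = -3.562.
D < 0, so the roots are the complex-conjugate pair z = (-b +/- i sqrt(-D)) / (2a) = 0.1643 +/- 1.0336i.
For a conjugate pair |z|^2 = z * conj(z) = (product of roots) = c/a = 1/(0.913) = 1.09529, so |z| = sqrt(1.09529) = 1.0466 for both roots.
Moduli of all roots: 1.0466, 1.0466.
All moduli strictly greater than 1? Yes.
Verdict: Stationary.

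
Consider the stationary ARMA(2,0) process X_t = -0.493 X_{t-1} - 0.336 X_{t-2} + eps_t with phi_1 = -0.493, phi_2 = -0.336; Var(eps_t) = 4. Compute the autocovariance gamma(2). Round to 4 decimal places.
\gamma(2) = -0.8043

Multiply the model equation by X_{t-k} and take expectations. With theta_0 = psi_0 = 1 and psi_j the MA(infinity) weights, this gives
  gamma(k) - sum_i phi_i gamma(k-i) = c_k,
  c_k = sigma^2 * sum_{j=k..q} theta_j psi_{j-k}   (c_k = 0 for k > q),
using gamma(-m) = gamma(m).
Pure AR (q = 0): c_0 = sigma^2 = 4, c_k = 0 for k >= 1.
Equations for k = 0, 1, 2 (AR order 2, c_2 = 0):
  (E0) gamma(0) = phi_1 gamma(1) + phi_2 gamma(2) + c_0
  (E1) gamma(1) = phi_1 gamma(0) + phi_2 gamma(1) + c_1
  (E2) gamma(2) = phi_1 gamma(1) + phi_2 gamma(0)
From (E1): gamma(1) = A gamma(0) + B with
  A = phi_1 / (1 - phi_2) = -0.493 / 1.336 = -0.369012,   B = c_1 / (1 - phi_2) = 0 / 1.336 = 0.
Insert (E2) into (E0): gamma(0) (1 - phi_2^2) = phi_1 (1 + phi_2) gamma(1) + c_0.
  phi_1 (1 + phi_2) = (-0.493)(0.664) = -0.327352,   1 - phi_2^2 = 0.887104.
Replace gamma(1) by A gamma(0) + B and collect gamma(0):
  gamma(0) [0.887104 - (-0.327352)(-0.369012)] = c_0 = 4
  gamma(0) * 0.766307 = 4
  gamma(0) = 4 / 0.766307 = 5.219839.
  gamma(1) = A gamma(0) = (-0.369012)(5.219839) = -1.926183.
  gamma(2) = phi_1 gamma(1) + phi_2 gamma(0) = (-0.493)(-1.926183) + (-0.336)(5.219839) = -0.804258.
Therefore gamma(2) = -0.8043 (to 4 decimal places).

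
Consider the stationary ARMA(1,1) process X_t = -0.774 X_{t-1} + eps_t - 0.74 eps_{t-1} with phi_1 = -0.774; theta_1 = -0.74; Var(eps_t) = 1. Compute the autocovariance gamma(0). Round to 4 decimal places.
\gamma(0) = 6.7173

Multiply the model equation by X_{t-k} and take expectations. With theta_0 = psi_0 = 1 and psi_j the MA(infinity) weights, this gives
  gamma(k) - sum_i phi_i gamma(k-i) = c_k,
  c_k = sigma^2 * sum_{j=k..q} theta_j psi_{j-k}   (c_k = 0 for k > q),
using gamma(-m) = gamma(m).
psi-weights needed (psi_j = theta_j + sum_i phi_i psi_{j-i}):
  psi_1 = theta_1 + phi_1 = -0.74 + (-0.774) = -1.514
Right-hand sides:
  c_0 = sigma^2 (1 + theta_1 psi_1) = 1 * (1 + (-0.74)(-1.514)) = 1 * 2.12036 = 2.12036
  c_1 = sigma^2 theta_1 = 1 * (-0.74) = -0.74
  c_2 = 0
Equations for k = 0 and k = 1 (AR order 1):
  gamma(0) = phi_1 gamma(1) + c_0
  gamma(1) = phi_1 gamma(0) + c_1
Substituting the second into the first: gamma(0) (1 - phi_1^2) = c_0 + phi_1 c_1, so
  gamma(0) = (c_0 + phi_1 c_1) / (1 - phi_1^2) = (2.12036 + (-0.774)(-0.74)) / (1 - (-0.774)^2) = 2.69312 / 0.400924 = 6.717283.
Therefore gamma(0) = 6.7173 (to 4 decimal places).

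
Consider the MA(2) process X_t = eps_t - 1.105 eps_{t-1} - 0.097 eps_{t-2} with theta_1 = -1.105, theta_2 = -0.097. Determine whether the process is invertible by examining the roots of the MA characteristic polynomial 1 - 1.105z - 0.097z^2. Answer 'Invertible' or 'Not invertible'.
\text{Not invertible}

The MA(q) characteristic polynomial is P(z) = 1 - 1.105z - 0.097z^2.
Invertibility requires all roots to lie outside the unit circle, i.e. |z| > 1 for every root.
Set 1 + (-1.105) z + (-0.097) z^2 = 0, i.e. a z^2 + b z + c = 0 with a = -0.097, b = -1.105, c = 1.
Discriminant D = b^2 - 4ac = (-1.105)^2 - 4*(-0.097)*1 = 1.221025 - (-0.388) = 1.609025.
D >= 0, so the roots are real: z = (-b +/- sqrt(D)) / (2a) = (1.105 +/- 1.268473) / (-0.194).
  z_1 = (1.105 + 1.268473) / (-0.194) = -12.2344,   |z_1| = 12.2344.
  z_2 = (1.105 - 1.268473) / (-0.194) = 0.8426,   |z_2| = 0.8426.
Moduli of all roots: 12.2344, 0.8426.
All moduli strictly greater than 1? No.
Verdict: Not invertible.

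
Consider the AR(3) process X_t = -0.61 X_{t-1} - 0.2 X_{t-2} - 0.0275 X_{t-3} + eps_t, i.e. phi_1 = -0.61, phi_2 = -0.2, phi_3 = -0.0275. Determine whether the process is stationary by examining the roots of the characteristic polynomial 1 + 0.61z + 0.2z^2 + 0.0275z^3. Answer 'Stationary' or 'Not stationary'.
\text{Stationary}

The AR(p) characteristic polynomial is P(z) = 1 + 0.61z + 0.2z^2 + 0.0275z^3.
Stationarity requires all roots to lie outside the unit circle, i.e. |z| > 1 for every root.
Degree 3: look for a simple real root z0 first, then factor out (1 - z/z0) and solve the remaining quadratic.
Testing z0 = -4: P(-4) = 1 + (0.61)(-4) + (0.2)(-4)^2 + (0.0275)(-4)^3
  = 1 + (-2.44) + (3.2) + (-1.76) = 0.  So z_0 = -4 is a root, |z_0| = 4.
Divide out the factor (1 + 0.25 z) = (1 - z/z0) (since 1/z0 = -0.25):
  P(z) = (1 + 0.25 z)(1 + (0.36) z + (0.11) z^2)
  [check: z-coef 0.36 - (-0.25) = 0.61; z^2-coef 0.11 - (-0.25)(0.36) = 0.2; z^3-coef -(-0.25)(0.11) = 0.0275.]
Remaining roots from the quadratic factor 1 + (0.36) z + (0.11) z^2:
  Set 1 + (0.36) z + (0.11) z^2 = 0, i.e. a z^2 + b z + c = 0 with a = 0.11, b = 0.36, c = 1.
  Discriminant D = b^2 - 4ac = (0.36)^2 - 4*(0.11)*1 = 0.1296 - (0.44) = -0.3104.
  D < 0, so the roots are the complex-conjugate pair z = (-b +/- i sqrt(-D)) / (2a) = -1.6364 +/- 2.5324i.
  For a conjugate pair |z|^2 = z * conj(z) = (product of roots) = c/a = 1/(0.11) = 9.090909, so |z| = sqrt(9.090909) = 3.0151 for both roots.
Moduli of all roots: 4.0000, 3.0151, 3.0151.
All moduli strictly greater than 1? Yes.
Verdict: Stationary.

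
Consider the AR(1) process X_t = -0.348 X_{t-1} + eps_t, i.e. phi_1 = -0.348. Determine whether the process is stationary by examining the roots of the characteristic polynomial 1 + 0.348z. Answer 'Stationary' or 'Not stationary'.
\text{Stationary}

The AR(p) characteristic polynomial is P(z) = 1 + 0.348z.
Stationarity requires all roots to lie outside the unit circle, i.e. |z| > 1 for every root.
This is linear in z: 1 + (0.348) z = 0  =>  z = -1/(0.348) = -2.873563,  |z| = 2.873563.
Moduli of all roots: 2.8736.
All moduli strictly greater than 1? Yes.
Verdict: Stationary.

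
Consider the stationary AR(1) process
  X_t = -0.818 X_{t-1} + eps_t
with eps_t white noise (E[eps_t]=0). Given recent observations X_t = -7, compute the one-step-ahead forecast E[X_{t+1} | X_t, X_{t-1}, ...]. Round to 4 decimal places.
E[X_{t+1} \mid \mathcal F_t] = 5.7260

For an AR(p) model X_t = c + sum_i phi_i X_{t-i} + eps_t, the
one-step-ahead conditional mean is
  E[X_{t+1} | X_t, ...] = c + sum_i phi_i X_{t+1-i}.
Substitute known values:
  E[X_{t+1} | ...] = (-0.818) * (-7)
                   = 5.7260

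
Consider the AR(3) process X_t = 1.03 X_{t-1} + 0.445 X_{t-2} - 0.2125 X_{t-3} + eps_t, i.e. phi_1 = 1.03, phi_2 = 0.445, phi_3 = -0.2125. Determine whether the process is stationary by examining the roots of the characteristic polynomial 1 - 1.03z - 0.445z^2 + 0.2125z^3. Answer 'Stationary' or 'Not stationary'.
\text{Not stationary}

The AR(p) characteristic polynomial is P(z) = 1 - 1.03z - 0.445z^2 + 0.2125z^3.
Stationarity requires all roots to lie outside the unit circle, i.e. |z| > 1 for every root.
Degree 3: look for a simple real root z0 first, then factor out (1 - z/z0) and solve the remaining quadratic.
Testing z0 = 0.8: P(0.8) = 1 + (-1.03)(0.8) + (-0.445)(0.8)^2 + (0.2125)(0.8)^3
  = 1 + (-0.824) + (-0.2848) + (0.1088) = 0.  So z_0 = 0.8 is a root, |z_0| = 0.8.
Divide out the factor (1 - 1.25 z) = (1 - z/z0) (since 1/z0 = 1.25):
  P(z) = (1 - 1.25 z)(1 + (0.22) z + (-0.17) z^2)
  [check: z-coef 0.22 - (1.25) = -1.03; z^2-coef -0.17 - (1.25)(0.22) = -0.445; z^3-coef -(1.25)(-0.17) = 0.2125.]
Remaining roots from the quadratic factor 1 + (0.22) z + (-0.17) z^2:
  Set 1 + (0.22) z + (-0.17) z^2 = 0, i.e. a z^2 + b z + c = 0 with a = -0.17, b = 0.22, c = 1.
  Discriminant D = b^2 - 4ac = (0.22)^2 - 4*(-0.17)*1 = 0.0484 - (-0.68) = 0.7284.
  D >= 0, so the roots are real: z = (-b +/- sqrt(D)) / (2a) = (-0.22 +/- 0.853464) / (-0.34).
    z_1 = (-0.22 + 0.853464) / (-0.34) = -1.8631,   |z_1| = 1.8631.
    z_2 = (-0.22 - 0.853464) / (-0.34) = 3.1572,   |z_2| = 3.1572.
Moduli of all roots: 0.8000, 1.8631, 3.1572.
All moduli strictly greater than 1? No.
Verdict: Not stationary.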